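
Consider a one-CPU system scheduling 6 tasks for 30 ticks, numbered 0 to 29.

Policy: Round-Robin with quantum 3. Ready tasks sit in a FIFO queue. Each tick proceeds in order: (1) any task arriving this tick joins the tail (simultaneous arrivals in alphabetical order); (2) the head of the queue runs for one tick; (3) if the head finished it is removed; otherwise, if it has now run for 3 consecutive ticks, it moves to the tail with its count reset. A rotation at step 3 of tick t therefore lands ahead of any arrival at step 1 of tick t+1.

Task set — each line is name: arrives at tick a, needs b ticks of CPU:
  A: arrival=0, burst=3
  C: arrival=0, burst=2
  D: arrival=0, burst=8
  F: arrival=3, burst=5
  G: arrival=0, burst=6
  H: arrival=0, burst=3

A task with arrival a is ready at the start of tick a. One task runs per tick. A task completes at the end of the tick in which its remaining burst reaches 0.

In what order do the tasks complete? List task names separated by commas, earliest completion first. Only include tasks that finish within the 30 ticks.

completion order = A, C, H, G, F, D

t=0: queue=[A,C,D,G,H] q_used=0 → run A
t=1: queue=[A,C,D,G,H] q_used=1 → run A
t=2: queue=[A,C,D,G,H] q_used=2 → run A
t=3: queue=[C,D,G,H,F] q_used=0 → run C
t=4: queue=[C,D,G,H,F] q_used=1 → run C
t=5: queue=[D,G,H,F] q_used=0 → run D
t=6: queue=[D,G,H,F] q_used=1 → run D
t=7: queue=[D,G,H,F] q_used=2 → run D
t=8: queue=[G,H,F,D] q_used=0 → run G
t=9: queue=[G,H,F,D] q_used=1 → run G
t=10: queue=[G,H,F,D] q_used=2 → run G
t=11: queue=[H,F,D,G] q_used=0 → run H
t=12: queue=[H,F,D,G] q_used=1 → run H
t=13: queue=[H,F,D,G] q_used=2 → run H
t=14: queue=[F,D,G] q_used=0 → run F
t=15: queue=[F,D,G] q_used=1 → run F
t=16: queue=[F,D,G] q_used=2 → run F
t=17: queue=[D,G,F] q_used=0 → run D
t=18: queue=[D,G,F] q_used=1 → run D
t=19: queue=[D,G,F] q_used=2 → run D
t=20: queue=[G,F,D] q_used=0 → run G
t=21: queue=[G,F,D] q_used=1 → run G
t=22: queue=[G,F,D] q_used=2 → run G
t=23: queue=[F,D] q_used=0 → run F
t=24: queue=[F,D] q_used=1 → run F
t=25: queue=[D] q_used=0 → run D
t=26: queue=[D] q_used=1 → run D
t=27: (idle)
t=28: (idle)
t=29: (idle)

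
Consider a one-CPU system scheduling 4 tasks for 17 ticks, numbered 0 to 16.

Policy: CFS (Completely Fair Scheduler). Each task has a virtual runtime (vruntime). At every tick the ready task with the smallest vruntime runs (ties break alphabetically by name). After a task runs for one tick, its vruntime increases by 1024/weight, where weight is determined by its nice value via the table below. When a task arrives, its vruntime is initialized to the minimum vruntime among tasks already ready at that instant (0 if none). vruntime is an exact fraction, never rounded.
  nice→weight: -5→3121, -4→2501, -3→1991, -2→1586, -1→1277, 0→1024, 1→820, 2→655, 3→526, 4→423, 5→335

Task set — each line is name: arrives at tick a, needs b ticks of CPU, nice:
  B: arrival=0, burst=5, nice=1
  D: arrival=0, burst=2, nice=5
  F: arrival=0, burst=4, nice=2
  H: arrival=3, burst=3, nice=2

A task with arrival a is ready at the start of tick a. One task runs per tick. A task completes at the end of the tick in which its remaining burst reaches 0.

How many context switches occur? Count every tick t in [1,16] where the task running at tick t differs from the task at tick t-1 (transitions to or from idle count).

t=0: vr[B=0 D=0 F=0] → run B
t=1: vr[B=256/205 D=0 F=0] → run D
t=2: vr[B=256/205 D=1024/335 F=0] → run F
t=3: vr[B=256/205 D=1024/335 F=1024/655 H=256/205] → run B
t=4: vr[B=512/205 D=1024/335 F=1024/655 H=256/205] → run H
t=5: vr[B=512/205 D=1024/335 F=1024/655 H=15104/5371] → run F
t=6: vr[B=512/205 D=1024/335 F=2048/655 H=15104/5371] → run B
t=7: vr[B=768/205 D=1024/335 F=2048/655 H=15104/5371] → run H
t=8: vr[B=768/205 D=1024/335 F=2048/655 H=117504/26855] → run D
t=9: vr[B=768/205 F=2048/655 H=117504/26855] → run F
t=10: vr[B=768/205 F=3072/655 H=117504/26855] → run B
t=11: vr[B=1024/205 F=3072/655 H=117504/26855] → run H
t=12: vr[B=1024/205 F=3072/655] → run F
t=13: vr[B=1024/205] → run B
t=14: (idle)
t=15: (idle)
t=16: (idle)

context switches = 14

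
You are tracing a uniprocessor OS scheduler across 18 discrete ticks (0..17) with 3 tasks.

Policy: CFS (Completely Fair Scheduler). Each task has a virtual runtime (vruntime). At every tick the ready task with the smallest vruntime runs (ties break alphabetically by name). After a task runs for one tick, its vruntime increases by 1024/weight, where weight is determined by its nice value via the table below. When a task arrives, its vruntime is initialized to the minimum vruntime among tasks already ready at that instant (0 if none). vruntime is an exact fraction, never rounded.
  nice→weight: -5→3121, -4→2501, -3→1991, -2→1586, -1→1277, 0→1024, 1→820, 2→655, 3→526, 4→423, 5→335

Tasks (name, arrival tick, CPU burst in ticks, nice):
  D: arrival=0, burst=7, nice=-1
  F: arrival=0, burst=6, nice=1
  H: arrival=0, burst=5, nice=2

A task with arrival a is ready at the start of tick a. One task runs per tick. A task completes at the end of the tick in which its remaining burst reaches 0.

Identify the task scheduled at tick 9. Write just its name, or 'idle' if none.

t=0: vr[D=0 F=0 H=0] → run D
t=1: vr[D=1024/1277 F=0 H=0] → run F
t=2: vr[D=1024/1277 F=256/205 H=0] → run H
t=3: vr[D=1024/1277 F=256/205 H=1024/655] → run D
t=4: vr[D=2048/1277 F=256/205 H=1024/655] → run F
t=5: vr[D=2048/1277 F=512/205 H=1024/655] → run H
t=6: vr[D=2048/1277 F=512/205 H=2048/655] → run D
t=7: vr[D=3072/1277 F=512/205 H=2048/655] → run D
t=8: vr[D=4096/1277 F=512/205 H=2048/655] → run F
t=9: vr[D=4096/1277 F=768/205 H=2048/655] → run H
t=10: vr[D=4096/1277 F=768/205 H=3072/655] → run D
t=11: vr[D=5120/1277 F=768/205 H=3072/655] → run F
t=12: vr[D=5120/1277 F=1024/205 H=3072/655] → run D
t=13: vr[D=6144/1277 F=1024/205 H=3072/655] → run H
t=14: vr[D=6144/1277 F=1024/205 H=4096/655] → run D
t=15: vr[F=1024/205 H=4096/655] → run F
t=16: vr[F=256/41 H=4096/655] → run F
t=17: vr[H=4096/655] → run H

running at tick 9 = H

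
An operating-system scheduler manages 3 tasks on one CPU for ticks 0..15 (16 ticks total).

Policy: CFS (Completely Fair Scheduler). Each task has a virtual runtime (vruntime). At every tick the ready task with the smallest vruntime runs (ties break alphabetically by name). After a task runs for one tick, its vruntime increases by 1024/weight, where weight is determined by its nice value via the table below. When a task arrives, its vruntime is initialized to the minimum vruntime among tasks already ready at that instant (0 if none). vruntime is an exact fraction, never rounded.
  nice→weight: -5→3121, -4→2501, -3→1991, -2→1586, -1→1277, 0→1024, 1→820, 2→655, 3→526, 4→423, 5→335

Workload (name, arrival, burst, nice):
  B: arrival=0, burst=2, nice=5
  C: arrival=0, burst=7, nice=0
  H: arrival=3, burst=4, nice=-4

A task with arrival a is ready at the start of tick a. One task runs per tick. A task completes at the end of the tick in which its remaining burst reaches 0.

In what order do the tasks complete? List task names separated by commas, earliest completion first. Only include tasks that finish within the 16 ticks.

t=0: vr[B=0 C=0] → run B
t=1: vr[B=1024/335 C=0] → run C
t=2: vr[B=1024/335 C=1] → run C
t=3: vr[B=1024/335 C=2 H=2] → run C
t=4: vr[B=1024/335 C=3 H=2] → run H
t=5: vr[B=1024/335 C=3 H=6026/2501] → run H
t=6: vr[B=1024/335 C=3 H=7050/2501] → run H
t=7: vr[B=1024/335 C=3 H=8074/2501] → run C
t=8: vr[B=1024/335 C=4 H=8074/2501] → run B
t=9: vr[C=4 H=8074/2501] → run H
t=10: vr[C=4] → run C
t=11: vr[C=5] → run C
t=12: vr[C=6] → run C
t=13: (idle)
t=14: (idle)
t=15: (idle)

completion order = B, H, C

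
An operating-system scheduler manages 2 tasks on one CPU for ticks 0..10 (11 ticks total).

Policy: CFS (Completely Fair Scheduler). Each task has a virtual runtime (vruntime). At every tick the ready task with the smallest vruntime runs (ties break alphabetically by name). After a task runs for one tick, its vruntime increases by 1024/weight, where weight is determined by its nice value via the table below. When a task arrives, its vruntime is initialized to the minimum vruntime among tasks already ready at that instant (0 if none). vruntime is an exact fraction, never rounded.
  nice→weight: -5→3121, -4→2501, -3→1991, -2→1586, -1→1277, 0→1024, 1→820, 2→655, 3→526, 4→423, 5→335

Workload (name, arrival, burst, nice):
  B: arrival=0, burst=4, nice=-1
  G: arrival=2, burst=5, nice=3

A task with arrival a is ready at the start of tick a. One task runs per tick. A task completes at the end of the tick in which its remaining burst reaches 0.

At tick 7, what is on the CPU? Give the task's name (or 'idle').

t=0: vr[B=0] → run B
t=1: vr[B=1024/1277] → run B
t=2: vr[B=2048/1277 G=2048/1277] → run B
t=3: vr[B=3072/1277 G=2048/1277] → run G
t=4: vr[B=3072/1277 G=1192448/335851] → run B
t=5: vr[G=1192448/335851] → run G
t=6: vr[G=1846272/335851] → run G
t=7: vr[G=2500096/335851] → run G
t=8: vr[G=3153920/335851] → run G
t=9: (idle)
t=10: (idle)

running at tick 7 = G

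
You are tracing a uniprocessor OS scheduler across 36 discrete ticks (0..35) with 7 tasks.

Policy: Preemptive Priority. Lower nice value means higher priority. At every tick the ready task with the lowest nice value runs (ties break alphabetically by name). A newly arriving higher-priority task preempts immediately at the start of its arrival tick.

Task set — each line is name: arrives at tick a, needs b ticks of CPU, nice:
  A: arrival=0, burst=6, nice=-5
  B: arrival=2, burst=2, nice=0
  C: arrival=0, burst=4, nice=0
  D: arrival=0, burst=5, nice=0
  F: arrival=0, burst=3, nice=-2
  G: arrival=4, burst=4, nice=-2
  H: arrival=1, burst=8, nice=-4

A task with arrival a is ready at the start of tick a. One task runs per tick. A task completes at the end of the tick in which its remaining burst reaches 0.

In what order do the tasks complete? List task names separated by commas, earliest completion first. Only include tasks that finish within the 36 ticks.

t=0: ready={A,C,D,F} → run A
t=1: ready={A,C,D,F,H} → run A
t=2: ready={A,B,C,D,F,H} → run A
t=3: ready={A,B,C,D,F,H} → run A
t=4: ready={A,B,C,D,F,G,H} → run A
t=5: ready={A,B,C,D,F,G,H} → run A
t=6: ready={B,C,D,F,G,H} → run H
t=7: ready={B,C,D,F,G,H} → run H
t=8: ready={B,C,D,F,G,H} → run H
t=9: ready={B,C,D,F,G,H} → run H
t=10: ready={B,C,D,F,G,H} → run H
t=11: ready={B,C,D,F,G,H} → run H
t=12: ready={B,C,D,F,G,H} → run H
t=13: ready={B,C,D,F,G,H} → run H
t=14: ready={B,C,D,F,G} → run F
t=15: ready={B,C,D,F,G} → run F
t=16: ready={B,C,D,F,G} → run F
t=17: ready={B,C,D,G} → run G
t=18: ready={B,C,D,G} → run G
t=19: ready={B,C,D,G} → run G
t=20: ready={B,C,D,G} → run G
t=21: ready={B,C,D} → run B
t=22: ready={B,C,D} → run B
t=23: ready={C,D} → run C
t=24: ready={C,D} → run C
t=25: ready={C,D} → run C
t=26: ready={C,D} → run C
t=27: ready={D} → run D
t=28: ready={D} → run D
t=29: ready={D} → run D
t=30: ready={D} → run D
t=31: ready={D} → run D
t=32: (idle)
t=33: (idle)
t=34: (idle)
t=35: (idle)

completion order = A, H, F, G, B, C, D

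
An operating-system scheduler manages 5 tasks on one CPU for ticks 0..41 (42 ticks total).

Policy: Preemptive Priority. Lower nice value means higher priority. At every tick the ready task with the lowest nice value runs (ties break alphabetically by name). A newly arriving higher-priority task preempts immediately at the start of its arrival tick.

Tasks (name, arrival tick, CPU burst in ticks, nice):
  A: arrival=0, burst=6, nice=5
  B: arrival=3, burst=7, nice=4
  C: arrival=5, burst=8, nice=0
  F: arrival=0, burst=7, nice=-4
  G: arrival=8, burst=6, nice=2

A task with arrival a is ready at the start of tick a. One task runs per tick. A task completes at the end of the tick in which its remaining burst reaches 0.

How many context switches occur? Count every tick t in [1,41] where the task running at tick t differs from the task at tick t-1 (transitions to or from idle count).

context switches = 5

t=0: ready={A,F} → run F
t=1: ready={A,F} → run F
t=2: ready={A,F} → run F
t=3: ready={A,B,F} → run F
t=4: ready={A,B,F} → run F
t=5: ready={A,B,C,F} → run F
t=6: ready={A,B,C,F} → run F
t=7: ready={A,B,C} → run C
t=8: ready={A,B,C,G} → run C
t=9: ready={A,B,C,G} → run C
t=10: ready={A,B,C,G} → run C
t=11: ready={A,B,C,G} → run C
t=12: ready={A,B,C,G} → run C
t=13: ready={A,B,C,G} → run C
t=14: ready={A,B,C,G} → run C
t=15: ready={A,B,G} → run G
t=16: ready={A,B,G} → run G
t=17: ready={A,B,G} → run G
t=18: ready={A,B,G} → run G
t=19: ready={A,B,G} → run G
t=20: ready={A,B,G} → run G
t=21: ready={A,B} → run B
t=22: ready={A,B} → run B
t=23: ready={A,B} → run B
t=24: ready={A,B} → run B
t=25: ready={A,B} → run B
t=26: ready={A,B} → run B
t=27: ready={A,B} → run B
t=28: ready={A} → run A
t=29: ready={A} → run A
t=30: ready={A} → run A
t=31: ready={A} → run A
t=32: ready={A} → run A
t=33: ready={A} → run A
t=34: (idle)
t=35: (idle)
t=36: (idle)
t=37: (idle)
t=38: (idle)
t=39: (idle)
t=40: (idle)
t=41: (idle)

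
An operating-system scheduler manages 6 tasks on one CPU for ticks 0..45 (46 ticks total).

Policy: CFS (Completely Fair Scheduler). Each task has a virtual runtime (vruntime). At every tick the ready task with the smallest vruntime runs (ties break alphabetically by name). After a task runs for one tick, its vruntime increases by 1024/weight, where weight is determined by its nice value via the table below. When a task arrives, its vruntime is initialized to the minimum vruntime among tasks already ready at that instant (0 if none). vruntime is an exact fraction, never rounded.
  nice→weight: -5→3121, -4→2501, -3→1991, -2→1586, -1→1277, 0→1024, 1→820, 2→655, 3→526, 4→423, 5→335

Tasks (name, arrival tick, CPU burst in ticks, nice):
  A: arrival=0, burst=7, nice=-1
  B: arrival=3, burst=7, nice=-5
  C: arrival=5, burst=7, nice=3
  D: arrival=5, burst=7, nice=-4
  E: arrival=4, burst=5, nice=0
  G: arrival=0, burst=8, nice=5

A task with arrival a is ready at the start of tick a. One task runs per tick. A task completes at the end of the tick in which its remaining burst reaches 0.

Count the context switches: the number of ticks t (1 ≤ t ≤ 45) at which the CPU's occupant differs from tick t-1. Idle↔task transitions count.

t=0: vr[A=0 G=0] → run A
t=1: vr[A=1024/1277 G=0] → run G
t=2: vr[A=1024/1277 G=1024/335] → run A
t=3: vr[A=2048/1277 B=2048/1277 G=1024/335] → run A
t=4: vr[A=3072/1277 B=2048/1277 E=2048/1277 G=1024/335] → run B
t=5: vr[A=3072/1277 B=7699456/3985517 C=2048/1277 D=2048/1277 E=2048/1277 G=1024/335] → run C
t=6: vr[A=3072/1277 B=7699456/3985517 C=1192448/335851 D=2048/1277 E=2048/1277 G=1024/335] → run D
t=7: vr[A=3072/1277 B=7699456/3985517 C=1192448/335851 D=6429696/3193777 E=2048/1277 G=1024/335] → run E
t=8: vr[A=3072/1277 B=7699456/3985517 C=1192448/335851 D=6429696/3193777 E=3325/1277 G=1024/335] → run B
t=9: vr[A=3072/1277 B=9007104/3985517 C=1192448/335851 D=6429696/3193777 E=3325/1277 G=1024/335] → run D
t=10: vr[A=3072/1277 B=9007104/3985517 C=1192448/335851 D=7737344/3193777 E=3325/1277 G=1024/335] → run B
t=11: vr[A=3072/1277 B=10314752/3985517 C=1192448/335851 D=7737344/3193777 E=3325/1277 G=1024/335] → run A
t=12: vr[A=4096/1277 B=10314752/3985517 C=1192448/335851 D=7737344/3193777 E=3325/1277 G=1024/335] → run D
t=13: vr[A=4096/1277 B=10314752/3985517 C=1192448/335851 D=9044992/3193777 E=3325/1277 G=1024/335] → run B
t=14: vr[A=4096/1277 B=11622400/3985517 C=1192448/335851 D=9044992/3193777 E=3325/1277 G=1024/335] → run E
t=15: vr[A=4096/1277 B=11622400/3985517 C=1192448/335851 D=9044992/3193777 E=4602/1277 G=1024/335] → run D
t=16: vr[A=4096/1277 B=11622400/3985517 C=1192448/335851 D=10352640/3193777 E=4602/1277 G=1024/335] → run B
t=17: vr[A=4096/1277 B=12930048/3985517 C=1192448/335851 D=10352640/3193777 E=4602/1277 G=1024/335] → run G
t=18: vr[A=4096/1277 B=12930048/3985517 C=1192448/335851 D=10352640/3193777 E=4602/1277 G=2048/335] → run A
t=19: vr[A=5120/1277 B=12930048/3985517 C=1192448/335851 D=10352640/3193777 E=4602/1277 G=2048/335] → run D
t=20: vr[A=5120/1277 B=12930048/3985517 C=1192448/335851 D=11660288/3193777 E=4602/1277 G=2048/335] → run B
t=21: vr[A=5120/1277 B=14237696/3985517 C=1192448/335851 D=11660288/3193777 E=4602/1277 G=2048/335] → run C
t=22: vr[A=5120/1277 B=14237696/3985517 C=1846272/335851 D=11660288/3193777 E=4602/1277 G=2048/335] → run B
t=23: vr[A=5120/1277 C=1846272/335851 D=11660288/3193777 E=4602/1277 G=2048/335] → run E
t=24: vr[A=5120/1277 C=1846272/335851 D=11660288/3193777 E=5879/1277 G=2048/335] → run D
t=25: vr[A=5120/1277 C=1846272/335851 D=12967936/3193777 E=5879/1277 G=2048/335] → run A
t=26: vr[A=6144/1277 C=1846272/335851 D=12967936/3193777 E=5879/1277 G=2048/335] → run D
t=27: vr[A=6144/1277 C=1846272/335851 E=5879/1277 G=2048/335] → run E
t=28: vr[A=6144/1277 C=1846272/335851 E=7156/1277 G=2048/335] → run A
t=29: vr[C=1846272/335851 E=7156/1277 G=2048/335] → run C
t=30: vr[C=2500096/335851 E=7156/1277 G=2048/335] → run E
t=31: vr[C=2500096/335851 G=2048/335] → run G
t=32: vr[C=2500096/335851 G=3072/335] → run C
t=33: vr[C=3153920/335851 G=3072/335] → run G
t=34: vr[C=3153920/335851 G=4096/335] → run C
t=35: vr[C=3807744/335851 G=4096/335] → run C
t=36: vr[C=4461568/335851 G=4096/335] → run G
t=37: vr[C=4461568/335851 G=1024/67] → run C
t=38: vr[G=1024/67] → run G
t=39: vr[G=6144/335] → run G
t=40: vr[G=7168/335] → run G
t=41: (idle)
t=42: (idle)
t=43: (idle)
t=44: (idle)
t=45: (idle)

context switches = 37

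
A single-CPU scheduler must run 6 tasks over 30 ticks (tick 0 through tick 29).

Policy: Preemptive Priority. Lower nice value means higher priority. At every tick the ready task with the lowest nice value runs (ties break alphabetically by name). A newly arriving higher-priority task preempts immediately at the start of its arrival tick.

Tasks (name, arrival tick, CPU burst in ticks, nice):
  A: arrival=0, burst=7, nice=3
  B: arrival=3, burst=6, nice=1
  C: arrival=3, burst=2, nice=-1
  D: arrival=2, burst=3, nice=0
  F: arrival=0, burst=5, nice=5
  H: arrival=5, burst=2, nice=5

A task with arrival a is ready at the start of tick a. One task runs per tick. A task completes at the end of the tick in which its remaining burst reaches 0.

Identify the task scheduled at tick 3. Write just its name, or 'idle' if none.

running at tick 3 = C

t=0: ready={A,F} → run A
t=1: ready={A,F} → run A
t=2: ready={A,D,F} → run D
t=3: ready={A,B,C,D,F} → run C
t=4: ready={A,B,C,D,F} → run C
t=5: ready={A,B,D,F,H} → run D
t=6: ready={A,B,D,F,H} → run D
t=7: ready={A,B,F,H} → run B
t=8: ready={A,B,F,H} → run B
t=9: ready={A,B,F,H} → run B
t=10: ready={A,B,F,H} → run B
t=11: ready={A,B,F,H} → run B
t=12: ready={A,B,F,H} → run B
t=13: ready={A,F,H} → run A
t=14: ready={A,F,H} → run A
t=15: ready={A,F,H} → run A
t=16: ready={A,F,H} → run A
t=17: ready={A,F,H} → run A
t=18: ready={F,H} → run F
t=19: ready={F,H} → run F
t=20: ready={F,H} → run F
t=21: ready={F,H} → run F
t=22: ready={F,H} → run F
t=23: ready={H} → run H
t=24: ready={H} → run H
t=25: (idle)
t=26: (idle)
t=27: (idle)
t=28: (idle)
t=29: (idle)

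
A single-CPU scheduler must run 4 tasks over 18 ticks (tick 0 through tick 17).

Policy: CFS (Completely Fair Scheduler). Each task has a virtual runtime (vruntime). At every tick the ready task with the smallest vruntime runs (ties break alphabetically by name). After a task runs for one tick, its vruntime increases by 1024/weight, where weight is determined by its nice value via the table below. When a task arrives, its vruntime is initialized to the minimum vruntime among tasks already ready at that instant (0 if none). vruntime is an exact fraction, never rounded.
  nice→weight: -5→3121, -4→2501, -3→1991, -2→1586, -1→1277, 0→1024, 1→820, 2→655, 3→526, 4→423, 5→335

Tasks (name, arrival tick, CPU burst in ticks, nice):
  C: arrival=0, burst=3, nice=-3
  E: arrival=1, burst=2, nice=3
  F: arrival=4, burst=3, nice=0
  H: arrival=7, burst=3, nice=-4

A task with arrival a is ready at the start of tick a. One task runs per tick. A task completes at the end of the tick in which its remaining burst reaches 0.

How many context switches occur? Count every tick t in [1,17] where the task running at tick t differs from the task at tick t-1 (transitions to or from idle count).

context switches = 6

t=0: vr[C=0] → run C
t=1: vr[C=1024/1991 E=1024/1991] → run C
t=2: vr[C=2048/1991 E=1024/1991] → run E
t=3: vr[C=2048/1991 E=1288704/523633] → run C
t=4: vr[E=1288704/523633 F=1288704/523633] → run E
t=5: vr[F=1288704/523633] → run F
t=6: vr[F=1812337/523633] → run F
t=7: vr[F=2335970/523633 H=2335970/523633] → run F
t=8: vr[H=2335970/523633] → run H
t=9: vr[H=6378461162/1309606133] → run H
t=10: vr[H=6914661354/1309606133] → run H
t=11: (idle)
t=12: (idle)
t=13: (idle)
t=14: (idle)
t=15: (idle)
t=16: (idle)
t=17: (idle)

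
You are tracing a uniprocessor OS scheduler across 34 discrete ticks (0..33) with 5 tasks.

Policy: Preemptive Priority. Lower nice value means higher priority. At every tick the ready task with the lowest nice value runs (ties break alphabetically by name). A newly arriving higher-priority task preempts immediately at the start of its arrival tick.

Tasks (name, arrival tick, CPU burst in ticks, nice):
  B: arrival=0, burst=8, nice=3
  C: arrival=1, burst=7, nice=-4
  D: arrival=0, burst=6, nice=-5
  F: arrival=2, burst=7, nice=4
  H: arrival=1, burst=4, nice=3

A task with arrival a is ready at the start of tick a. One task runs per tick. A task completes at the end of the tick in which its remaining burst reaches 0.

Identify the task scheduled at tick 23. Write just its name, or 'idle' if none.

t=0: ready={B,D} → run D
t=1: ready={B,C,D,H} → run D
t=2: ready={B,C,D,F,H} → run D
t=3: ready={B,C,D,F,H} → run D
t=4: ready={B,C,D,F,H} → run D
t=5: ready={B,C,D,F,H} → run D
t=6: ready={B,C,F,H} → run C
t=7: ready={B,C,F,H} → run C
t=8: ready={B,C,F,H} → run C
t=9: ready={B,C,F,H} → run C
t=10: ready={B,C,F,H} → run C
t=11: ready={B,C,F,H} → run C
t=12: ready={B,C,F,H} → run C
t=13: ready={B,F,H} → run B
t=14: ready={B,F,H} → run B
t=15: ready={B,F,H} → run B
t=16: ready={B,F,H} → run B
t=17: ready={B,F,H} → run B
t=18: ready={B,F,H} → run B
t=19: ready={B,F,H} → run B
t=20: ready={B,F,H} → run B
t=21: ready={F,H} → run H
t=22: ready={F,H} → run H
t=23: ready={F,H} → run H
t=24: ready={F,H} → run H
t=25: ready={F} → run F
t=26: ready={F} → run F
t=27: ready={F} → run F
t=28: ready={F} → run F
t=29: ready={F} → run F
t=30: ready={F} → run F
t=31: ready={F} → run F
t=32: (idle)
t=33: (idle)

running at tick 23 = H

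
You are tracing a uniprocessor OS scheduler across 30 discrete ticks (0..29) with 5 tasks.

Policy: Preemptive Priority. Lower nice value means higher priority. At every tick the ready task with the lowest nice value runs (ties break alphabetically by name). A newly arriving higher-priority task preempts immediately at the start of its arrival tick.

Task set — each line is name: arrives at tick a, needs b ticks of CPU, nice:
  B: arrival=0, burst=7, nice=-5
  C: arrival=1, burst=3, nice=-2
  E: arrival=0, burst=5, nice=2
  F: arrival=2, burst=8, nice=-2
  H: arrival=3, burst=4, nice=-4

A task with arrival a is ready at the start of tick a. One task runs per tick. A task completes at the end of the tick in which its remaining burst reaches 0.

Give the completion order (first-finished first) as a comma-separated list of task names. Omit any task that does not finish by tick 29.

t=0: ready={B,E} → run B
t=1: ready={B,C,E} → run B
t=2: ready={B,C,E,F} → run B
t=3: ready={B,C,E,F,H} → run B
t=4: ready={B,C,E,F,H} → run B
t=5: ready={B,C,E,F,H} → run B
t=6: ready={B,C,E,F,H} → run B
t=7: ready={C,E,F,H} → run H
t=8: ready={C,E,F,H} → run H
t=9: ready={C,E,F,H} → run H
t=10: ready={C,E,F,H} → run H
t=11: ready={C,E,F} → run C
t=12: ready={C,E,F} → run C
t=13: ready={C,E,F} → run C
t=14: ready={E,F} → run F
t=15: ready={E,F} → run F
t=16: ready={E,F} → run F
t=17: ready={E,F} → run F
t=18: ready={E,F} → run F
t=19: ready={E,F} → run F
t=20: ready={E,F} → run F
t=21: ready={E,F} → run F
t=22: ready={E} → run E
t=23: ready={E} → run E
t=24: ready={E} → run E
t=25: ready={E} → run E
t=26: ready={E} → run E
t=27: (idle)
t=28: (idle)
t=29: (idle)

completion order = B, H, C, F, E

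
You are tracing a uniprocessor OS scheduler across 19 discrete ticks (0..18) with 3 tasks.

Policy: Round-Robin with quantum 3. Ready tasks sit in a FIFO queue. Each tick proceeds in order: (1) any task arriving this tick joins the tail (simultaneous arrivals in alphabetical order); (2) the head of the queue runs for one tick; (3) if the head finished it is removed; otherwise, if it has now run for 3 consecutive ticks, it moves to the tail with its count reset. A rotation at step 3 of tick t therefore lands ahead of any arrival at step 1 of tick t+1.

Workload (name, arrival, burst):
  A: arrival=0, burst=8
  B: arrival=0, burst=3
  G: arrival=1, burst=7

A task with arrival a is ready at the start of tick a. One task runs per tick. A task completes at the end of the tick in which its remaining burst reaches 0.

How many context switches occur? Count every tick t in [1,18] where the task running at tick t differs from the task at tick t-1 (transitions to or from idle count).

t=0: queue=[A,B] q_used=0 → run A
t=1: queue=[A,B,G] q_used=1 → run A
t=2: queue=[A,B,G] q_used=2 → run A
t=3: queue=[B,G,A] q_used=0 → run B
t=4: queue=[B,G,A] q_used=1 → run B
t=5: queue=[B,G,A] q_used=2 → run B
t=6: queue=[G,A] q_used=0 → run G
t=7: queue=[G,A] q_used=1 → run G
t=8: queue=[G,A] q_used=2 → run G
t=9: queue=[A,G] q_used=0 → run A
t=10: queue=[A,G] q_used=1 → run A
t=11: queue=[A,G] q_used=2 → run A
t=12: queue=[G,A] q_used=0 → run G
t=13: queue=[G,A] q_used=1 → run G
t=14: queue=[G,A] q_used=2 → run G
t=15: queue=[A,G] q_used=0 → run A
t=16: queue=[A,G] q_used=1 → run A
t=17: queue=[G] q_used=0 → run G
t=18: (idle)

context switches = 7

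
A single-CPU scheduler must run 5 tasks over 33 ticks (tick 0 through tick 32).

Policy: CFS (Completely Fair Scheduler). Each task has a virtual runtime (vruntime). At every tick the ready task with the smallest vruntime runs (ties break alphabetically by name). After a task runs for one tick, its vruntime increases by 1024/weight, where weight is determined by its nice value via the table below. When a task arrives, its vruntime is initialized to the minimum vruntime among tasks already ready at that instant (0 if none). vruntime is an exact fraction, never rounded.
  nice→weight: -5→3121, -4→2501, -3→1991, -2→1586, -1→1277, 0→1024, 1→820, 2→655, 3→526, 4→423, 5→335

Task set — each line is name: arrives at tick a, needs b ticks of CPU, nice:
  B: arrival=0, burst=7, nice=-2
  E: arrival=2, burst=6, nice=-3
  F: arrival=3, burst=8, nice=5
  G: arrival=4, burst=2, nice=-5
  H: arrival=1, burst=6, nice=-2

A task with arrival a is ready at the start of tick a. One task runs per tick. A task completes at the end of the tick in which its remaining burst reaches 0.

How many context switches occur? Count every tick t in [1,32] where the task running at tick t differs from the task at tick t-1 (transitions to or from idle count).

context switches = 22

t=0: vr[B=0] → run B
t=1: vr[B=512/793 H=512/793] → run B
t=2: vr[B=1024/793 E=512/793 H=512/793] → run E
t=3: vr[B=1024/793 E=1831424/1578863 F=512/793 H=512/793] → run F
t=4: vr[B=1024/793 E=1831424/1578863 F=983552/265655 G=512/793 H=512/793] → run G
t=5: vr[B=1024/793 E=1831424/1578863 F=983552/265655 G=2409984/2474953 H=512/793] → run H
t=6: vr[B=1024/793 E=1831424/1578863 F=983552/265655 G=2409984/2474953 H=1024/793] → run G
t=7: vr[B=1024/793 E=1831424/1578863 F=983552/265655 H=1024/793] → run E
t=8: vr[B=1024/793 E=2643456/1578863 F=983552/265655 H=1024/793] → run B
t=9: vr[B=1536/793 E=2643456/1578863 F=983552/265655 H=1024/793] → run H
t=10: vr[B=1536/793 E=2643456/1578863 F=983552/265655 H=1536/793] → run E
t=11: vr[B=1536/793 E=3455488/1578863 F=983552/265655 H=1536/793] → run B
t=12: vr[B=2048/793 E=3455488/1578863 F=983552/265655 H=1536/793] → run H
t=13: vr[B=2048/793 E=3455488/1578863 F=983552/265655 H=2048/793] → run E
t=14: vr[B=2048/793 E=4267520/1578863 F=983552/265655 H=2048/793] → run B
t=15: vr[B=2560/793 E=4267520/1578863 F=983552/265655 H=2048/793] → run H
t=16: vr[B=2560/793 E=4267520/1578863 F=983552/265655 H=2560/793] → run E
t=17: vr[B=2560/793 E=5079552/1578863 F=983552/265655 H=2560/793] → run E
t=18: vr[B=2560/793 F=983552/265655 H=2560/793] → run B
t=19: vr[B=3072/793 F=983552/265655 H=2560/793] → run H
t=20: vr[B=3072/793 F=983552/265655 H=3072/793] → run F
t=21: vr[B=3072/793 F=1795584/265655 H=3072/793] → run B
t=22: vr[F=1795584/265655 H=3072/793] → run H
t=23: vr[F=1795584/265655] → run F
t=24: vr[F=2607616/265655] → run F
t=25: vr[F=3419648/265655] → run F
t=26: vr[F=846336/53131] → run F
t=27: vr[F=5043712/265655] → run F
t=28: vr[F=5855744/265655] → run F
t=29: (idle)
t=30: (idle)
t=31: (idle)
t=32: (idle)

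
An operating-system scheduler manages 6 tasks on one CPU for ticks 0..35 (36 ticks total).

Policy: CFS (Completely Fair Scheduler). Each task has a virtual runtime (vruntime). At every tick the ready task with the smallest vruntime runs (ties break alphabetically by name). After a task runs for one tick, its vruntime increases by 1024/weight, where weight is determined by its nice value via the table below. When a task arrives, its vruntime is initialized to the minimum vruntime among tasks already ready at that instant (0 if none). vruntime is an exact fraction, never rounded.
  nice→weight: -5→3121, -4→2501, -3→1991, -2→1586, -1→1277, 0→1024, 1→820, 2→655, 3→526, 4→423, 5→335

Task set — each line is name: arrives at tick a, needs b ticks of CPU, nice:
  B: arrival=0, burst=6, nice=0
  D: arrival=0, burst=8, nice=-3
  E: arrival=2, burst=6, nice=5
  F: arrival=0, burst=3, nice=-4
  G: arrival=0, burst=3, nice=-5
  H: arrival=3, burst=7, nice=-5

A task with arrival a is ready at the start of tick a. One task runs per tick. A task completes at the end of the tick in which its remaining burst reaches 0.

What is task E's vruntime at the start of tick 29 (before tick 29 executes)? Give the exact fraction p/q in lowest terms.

vruntime(E, start of tick 29) = 2048/335

t=0: vr[B=0 D=0 F=0 G=0] → run B
t=1: vr[B=1 D=0 F=0 G=0] → run D
t=2: vr[B=1 D=1024/1991 E=0 F=0 G=0] → run E
t=3: vr[B=1 D=1024/1991 E=1024/335 F=0 G=0 H=0] → run F
t=4: vr[B=1 D=1024/1991 E=1024/335 F=1024/2501 G=0 H=0] → run G
t=5: vr[B=1 D=1024/1991 E=1024/335 F=1024/2501 G=1024/3121 H=0] → run H
t=6: vr[B=1 D=1024/1991 E=1024/335 F=1024/2501 G=1024/3121 H=1024/3121] → run G
t=7: vr[B=1 D=1024/1991 E=1024/335 F=1024/2501 G=2048/3121 H=1024/3121] → run H
t=8: vr[B=1 D=1024/1991 E=1024/335 F=1024/2501 G=2048/3121 H=2048/3121] → run F
t=9: vr[B=1 D=1024/1991 E=1024/335 F=2048/2501 G=2048/3121 H=2048/3121] → run D
t=10: vr[B=1 D=2048/1991 E=1024/335 F=2048/2501 G=2048/3121 H=2048/3121] → run G
t=11: vr[B=1 D=2048/1991 E=1024/335 F=2048/2501 H=2048/3121] → run H
t=12: vr[B=1 D=2048/1991 E=1024/335 F=2048/2501 H=3072/3121] → run F
t=13: vr[B=1 D=2048/1991 E=1024/335 H=3072/3121] → run H
t=14: vr[B=1 D=2048/1991 E=1024/335 H=4096/3121] → run B
t=15: vr[B=2 D=2048/1991 E=1024/335 H=4096/3121] → run D
t=16: vr[B=2 D=3072/1991 E=1024/335 H=4096/3121] → run H
t=17: vr[B=2 D=3072/1991 E=1024/335 H=5120/3121] → run D
t=18: vr[B=2 D=4096/1991 E=1024/335 H=5120/3121] → run H
t=19: vr[B=2 D=4096/1991 E=1024/335 H=6144/3121] → run H
t=20: vr[B=2 D=4096/1991 E=1024/335] → run B
t=21: vr[B=3 D=4096/1991 E=1024/335] → run D
t=22: vr[B=3 D=5120/1991 E=1024/335] → run D
t=23: vr[B=3 D=6144/1991 E=1024/335] → run B
t=24: vr[B=4 D=6144/1991 E=1024/335] → run E
t=25: vr[B=4 D=6144/1991 E=2048/335] → run D
t=26: vr[B=4 D=7168/1991 E=2048/335] → run D
t=27: vr[B=4 E=2048/335] → run B
t=28: vr[B=5 E=2048/335] → run B
t=29: vr[E=2048/335] → run E
t=30: vr[E=3072/335] → run E
t=31: vr[E=4096/335] → run E
t=32: vr[E=1024/67] → run E
t=33: (idle)
t=34: (idle)
t=35: (idle)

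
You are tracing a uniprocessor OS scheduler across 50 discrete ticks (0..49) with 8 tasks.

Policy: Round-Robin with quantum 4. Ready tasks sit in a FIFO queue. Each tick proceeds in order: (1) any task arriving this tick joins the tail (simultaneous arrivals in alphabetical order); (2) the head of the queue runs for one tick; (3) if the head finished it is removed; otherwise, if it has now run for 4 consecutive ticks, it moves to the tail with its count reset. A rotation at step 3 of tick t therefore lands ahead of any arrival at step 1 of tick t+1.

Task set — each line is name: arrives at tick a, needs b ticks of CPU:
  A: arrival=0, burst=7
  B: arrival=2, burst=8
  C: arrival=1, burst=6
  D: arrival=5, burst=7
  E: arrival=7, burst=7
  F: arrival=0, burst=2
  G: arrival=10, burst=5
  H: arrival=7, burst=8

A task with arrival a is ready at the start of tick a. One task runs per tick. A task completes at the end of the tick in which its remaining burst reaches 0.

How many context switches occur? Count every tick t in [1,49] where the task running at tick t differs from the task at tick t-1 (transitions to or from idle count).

t=0: queue=[A,F] q_used=0 → run A
t=1: queue=[A,F,C] q_used=1 → run A
t=2: queue=[A,F,C,B] q_used=2 → run A
t=3: queue=[A,F,C,B] q_used=3 → run A
t=4: queue=[F,C,B,A] q_used=0 → run F
t=5: queue=[F,C,B,A,D] q_used=1 → run F
t=6: queue=[C,B,A,D] q_used=0 → run C
t=7: queue=[C,B,A,D,E,H] q_used=1 → run C
t=8: queue=[C,B,A,D,E,H] q_used=2 → run C
t=9: queue=[C,B,A,D,E,H] q_used=3 → run C
t=10: queue=[B,A,D,E,H,C,G] q_used=0 → run B
t=11: queue=[B,A,D,E,H,C,G] q_used=1 → run B
t=12: queue=[B,A,D,E,H,C,G] q_used=2 → run B
t=13: queue=[B,A,D,E,H,C,G] q_used=3 → run B
t=14: queue=[A,D,E,H,C,G,B] q_used=0 → run A
t=15: queue=[A,D,E,H,C,G,B] q_used=1 → run A
t=16: queue=[A,D,E,H,C,G,B] q_used=2 → run A
t=17: queue=[D,E,H,C,G,B] q_used=0 → run D
t=18: queue=[D,E,H,C,G,B] q_used=1 → run D
t=19: queue=[D,E,H,C,G,B] q_used=2 → run D
t=20: queue=[D,E,H,C,G,B] q_used=3 → run D
t=21: queue=[E,H,C,G,B,D] q_used=0 → run E
t=22: queue=[E,H,C,G,B,D] q_used=1 → run E
t=23: queue=[E,H,C,G,B,D] q_used=2 → run E
t=24: queue=[E,H,C,G,B,D] q_used=3 → run E
t=25: queue=[H,C,G,B,D,E] q_used=0 → run H
t=26: queue=[H,C,G,B,D,E] q_used=1 → run H
t=27: queue=[H,C,G,B,D,E] q_used=2 → run H
t=28: queue=[H,C,G,B,D,E] q_used=3 → run H
t=29: queue=[C,G,B,D,E,H] q_used=0 → run C
t=30: queue=[C,G,B,D,E,H] q_used=1 → run C
t=31: queue=[G,B,D,E,H] q_used=0 → run G
t=32: queue=[G,B,D,E,H] q_used=1 → run G
t=33: queue=[G,B,D,E,H] q_used=2 → run G
t=34: queue=[G,B,D,E,H] q_used=3 → run G
t=35: queue=[B,D,E,H,G] q_used=0 → run B
t=36: queue=[B,D,E,H,G] q_used=1 → run B
t=37: queue=[B,D,E,H,G] q_used=2 → run B
t=38: queue=[B,D,E,H,G] q_used=3 → run B
t=39: queue=[D,E,H,G] q_used=0 → run D
t=40: queue=[D,E,H,G] q_used=1 → run D
t=41: queue=[D,E,H,G] q_used=2 → run D
t=42: queue=[E,H,G] q_used=0 → run E
t=43: queue=[E,H,G] q_used=1 → run E
t=44: queue=[E,H,G] q_used=2 → run E
t=45: queue=[H,G] q_used=0 → run H
t=46: queue=[H,G] q_used=1 → run H
t=47: queue=[H,G] q_used=2 → run H
t=48: queue=[H,G] q_used=3 → run H
t=49: queue=[G] q_used=0 → run G

context switches = 14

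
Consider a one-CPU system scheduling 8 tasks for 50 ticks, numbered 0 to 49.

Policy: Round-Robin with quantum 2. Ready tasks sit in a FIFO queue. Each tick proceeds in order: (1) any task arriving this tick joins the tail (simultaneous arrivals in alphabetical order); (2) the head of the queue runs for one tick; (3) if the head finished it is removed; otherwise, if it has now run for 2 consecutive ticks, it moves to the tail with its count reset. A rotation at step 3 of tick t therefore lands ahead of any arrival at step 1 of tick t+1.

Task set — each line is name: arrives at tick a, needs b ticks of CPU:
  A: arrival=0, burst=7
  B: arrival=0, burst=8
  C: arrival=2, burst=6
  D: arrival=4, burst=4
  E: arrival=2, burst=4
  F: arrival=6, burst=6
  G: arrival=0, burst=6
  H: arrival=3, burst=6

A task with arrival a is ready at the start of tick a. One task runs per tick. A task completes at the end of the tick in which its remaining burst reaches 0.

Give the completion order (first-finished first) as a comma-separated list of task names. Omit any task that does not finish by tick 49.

completion order = E, D, G, A, C, H, B, F

t=0: queue=[A,B,G] q_used=0 → run A
t=1: queue=[A,B,G] q_used=1 → run A
t=2: queue=[B,G,A,C,E] q_used=0 → run B
t=3: queue=[B,G,A,C,E,H] q_used=1 → run B
t=4: queue=[G,A,C,E,H,B,D] q_used=0 → run G
t=5: queue=[G,A,C,E,H,B,D] q_used=1 → run G
t=6: queue=[A,C,E,H,B,D,G,F] q_used=0 → run A
t=7: queue=[A,C,E,H,B,D,G,F] q_used=1 → run A
t=8: queue=[C,E,H,B,D,G,F,A] q_used=0 → run C
t=9: queue=[C,E,H,B,D,G,F,A] q_used=1 → run C
t=10: queue=[E,H,B,D,G,F,A,C] q_used=0 → run E
t=11: queue=[E,H,B,D,G,F,A,C] q_used=1 → run E
t=12: queue=[H,B,D,G,F,A,C,E] q_used=0 → run H
t=13: queue=[H,B,D,G,F,A,C,E] q_used=1 → run H
t=14: queue=[B,D,G,F,A,C,E,H] q_used=0 → run B
t=15: queue=[B,D,G,F,A,C,E,H] q_used=1 → run B
t=16: queue=[D,G,F,A,C,E,H,B] q_used=0 → run D
t=17: queue=[D,G,F,A,C,E,H,B] q_used=1 → run D
t=18: queue=[G,F,A,C,E,H,B,D] q_used=0 → run G
t=19: queue=[G,F,A,C,E,H,B,D] q_used=1 → run G
t=20: queue=[F,A,C,E,H,B,D,G] q_used=0 → run F
t=21: queue=[F,A,C,E,H,B,D,G] q_used=1 → run F
t=22: queue=[A,C,E,H,B,D,G,F] q_used=0 → run A
t=23: queue=[A,C,E,H,B,D,G,F] q_used=1 → run A
t=24: queue=[C,E,H,B,D,G,F,A] q_used=0 → run C
t=25: queue=[C,E,H,B,D,G,F,A] q_used=1 → run C
t=26: queue=[E,H,B,D,G,F,A,C] q_used=0 → run E
t=27: queue=[E,H,B,D,G,F,A,C] q_used=1 → run E
t=28: queue=[H,B,D,G,F,A,C] q_used=0 → run H
t=29: queue=[H,B,D,G,F,A,C] q_used=1 → run H
t=30: queue=[B,D,G,F,A,C,H] q_used=0 → run B
t=31: queue=[B,D,G,F,A,C,H] q_used=1 → run B
t=32: queue=[D,G,F,A,C,H,B] q_used=0 → run D
t=33: queue=[D,G,F,A,C,H,B] q_used=1 → run D
t=34: queue=[G,F,A,C,H,B] q_used=0 → run G
t=35: queue=[G,F,A,C,H,B] q_used=1 → run G
t=36: queue=[F,A,C,H,B] q_used=0 → run F
t=37: queue=[F,A,C,H,B] q_used=1 → run F
t=38: queue=[A,C,H,B,F] q_used=0 → run A
t=39: queue=[C,H,B,F] q_used=0 → run C
t=40: queue=[C,H,B,F] q_used=1 → run C
t=41: queue=[H,B,F] q_used=0 → run H
t=42: queue=[H,B,F] q_used=1 → run H
t=43: queue=[B,F] q_used=0 → run B
t=44: queue=[B,F] q_used=1 → run B
t=45: queue=[F] q_used=0 → run F
t=46: queue=[F] q_used=1 → run F
t=47: (idle)
t=48: (idle)
t=49: (idle)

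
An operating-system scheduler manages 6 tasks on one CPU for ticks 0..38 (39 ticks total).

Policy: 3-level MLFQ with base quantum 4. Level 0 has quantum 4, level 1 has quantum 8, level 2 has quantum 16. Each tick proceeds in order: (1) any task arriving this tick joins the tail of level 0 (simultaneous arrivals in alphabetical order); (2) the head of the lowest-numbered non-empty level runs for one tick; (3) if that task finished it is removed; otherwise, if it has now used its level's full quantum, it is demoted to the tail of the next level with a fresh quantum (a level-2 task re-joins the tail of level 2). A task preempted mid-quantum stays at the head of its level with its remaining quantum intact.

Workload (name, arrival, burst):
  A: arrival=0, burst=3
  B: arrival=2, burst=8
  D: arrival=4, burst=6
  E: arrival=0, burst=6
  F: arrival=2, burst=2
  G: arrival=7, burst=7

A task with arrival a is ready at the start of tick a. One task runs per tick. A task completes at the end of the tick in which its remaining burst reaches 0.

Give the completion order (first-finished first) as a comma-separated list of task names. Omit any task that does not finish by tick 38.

t=0: L0/L1/L2 = AE/-/- → run A
t=1: L0/L1/L2 = AE/-/- → run A
t=2: L0/L1/L2 = AEBF/-/- → run A
t=3: L0/L1/L2 = EBF/-/- → run E
t=4: L0/L1/L2 = EBFD/-/- → run E
t=5: L0/L1/L2 = EBFD/-/- → run E
t=6: L0/L1/L2 = EBFD/-/- → run E
t=7: L0/L1/L2 = BFDG/E/- → run B
t=8: L0/L1/L2 = BFDG/E/- → run B
t=9: L0/L1/L2 = BFDG/E/- → run B
t=10: L0/L1/L2 = BFDG/E/- → run B
t=11: L0/L1/L2 = FDG/EB/- → run F
t=12: L0/L1/L2 = FDG/EB/- → run F
t=13: L0/L1/L2 = DG/EB/- → run D
t=14: L0/L1/L2 = DG/EB/- → run D
t=15: L0/L1/L2 = DG/EB/- → run D
t=16: L0/L1/L2 = DG/EB/- → run D
t=17: L0/L1/L2 = G/EBD/- → run G
t=18: L0/L1/L2 = G/EBD/- → run G
t=19: L0/L1/L2 = G/EBD/- → run G
t=20: L0/L1/L2 = G/EBD/- → run G
t=21: L0/L1/L2 = -/EBDG/- → run E
t=22: L0/L1/L2 = -/EBDG/- → run E
t=23: L0/L1/L2 = -/BDG/- → run B
t=24: L0/L1/L2 = -/BDG/- → run B
t=25: L0/L1/L2 = -/BDG/- → run B
t=26: L0/L1/L2 = -/BDG/- → run B
t=27: L0/L1/L2 = -/DG/- → run D
t=28: L0/L1/L2 = -/DG/- → run D
t=29: L0/L1/L2 = -/G/- → run G
t=30: L0/L1/L2 = -/G/- → run G
t=31: L0/L1/L2 = -/G/- → run G
t=32: (idle)
t=33: (idle)
t=34: (idle)
t=35: (idle)
t=36: (idle)
t=37: (idle)
t=38: (idle)

completion order = A, F, E, B, D, G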